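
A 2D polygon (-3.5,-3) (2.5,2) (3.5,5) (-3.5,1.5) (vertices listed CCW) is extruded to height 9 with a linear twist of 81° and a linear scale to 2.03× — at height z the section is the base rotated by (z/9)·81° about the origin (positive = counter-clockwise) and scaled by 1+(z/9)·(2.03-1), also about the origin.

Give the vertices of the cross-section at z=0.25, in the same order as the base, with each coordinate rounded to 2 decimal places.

Cross-section at z=0.25: (-3.48,-3.22) (2.49,2.16) (3.40,5.28) (-3.66,1.40)

t = z/height = 0.25/9 = 0.0277778
s = 1 + (scale-1)·z/height = 1 + (2.03-1)·0.25/9 = 1.028611
θ = twist·z/height = 81°·0.25/9 = 2.2500° = 0.039270 rad
cos θ = 0.999229, sin θ = 0.039260 (intermediates below are computed at full precision and shown rounded to 5 d.p.)
v1: (-3.5,-3) → rotate → (-3.37952,-3.13510) → ×s → (-3.47621,-3.22480) → (-3.48,-3.22)
v2: (2.5,2) → rotate → (2.41955,2.09661) → ×s → (2.48878,2.15659) → (2.49,2.16)
v3: (3.5,5) → rotate → (3.30100,5.13355) → ×s → (3.39545,5.28043) → (3.40,5.28)
v4: (-3.5,1.5) → rotate → (-3.55619,1.36143) → ×s → (-3.65794,1.40039) → (-3.66,1.40)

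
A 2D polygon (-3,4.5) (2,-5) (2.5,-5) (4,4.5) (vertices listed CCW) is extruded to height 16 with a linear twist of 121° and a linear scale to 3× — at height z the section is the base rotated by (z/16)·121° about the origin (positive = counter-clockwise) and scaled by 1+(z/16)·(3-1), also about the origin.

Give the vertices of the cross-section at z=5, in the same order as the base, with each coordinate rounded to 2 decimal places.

t = z/height = 5/16 = 0.3125
s = 1 + (scale-1)·z/height = 1 + (3-1)·5/16 = 1.625000
θ = twist·z/height = 121°·5/16 = 37.8125° = 0.659953 rad
cos θ = 0.790021, sin θ = 0.613079 (intermediates below are computed at full precision and shown rounded to 5 d.p.)
v1: (-3,4.5) → rotate → (-5.12892,1.71586) → ×s → (-8.33450,2.78827) → (-8.33,2.79)
v2: (2,-5) → rotate → (4.64544,-2.72395) → ×s → (7.54884,-4.42641) → (7.55,-4.43)
v3: (2.5,-5) → rotate → (5.04045,-2.41741) → ×s → (8.19073,-3.92829) → (8.19,-3.93)
v4: (4,4.5) → rotate → (0.40123,6.00741) → ×s → (0.65200,9.76205) → (0.65,9.76)

Cross-section at z=5: (-8.33,2.79) (7.55,-4.43) (8.19,-3.93) (0.65,9.76)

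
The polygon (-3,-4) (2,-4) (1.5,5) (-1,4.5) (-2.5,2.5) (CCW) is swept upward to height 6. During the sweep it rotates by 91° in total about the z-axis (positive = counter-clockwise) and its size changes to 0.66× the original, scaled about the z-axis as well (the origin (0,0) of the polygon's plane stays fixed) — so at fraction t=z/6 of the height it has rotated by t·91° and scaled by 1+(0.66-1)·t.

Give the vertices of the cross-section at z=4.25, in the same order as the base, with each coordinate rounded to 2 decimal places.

Cross-section at z=4.25: (1.76,-3.36) (3.39,0.06) (-2.93,2.66) (-3.41,0.79) (-2.53,-0.89)

t = z/height = 4.25/6 = 0.708333
s = 1 + (scale-1)·z/height = 1 + (0.66-1)·4.25/6 = 0.759167
θ = twist·z/height = 91°·4.25/6 = 64.4583° = 1.125010 rad
cos θ = 0.431167, sin θ = 0.902272 (intermediates below are computed at full precision and shown rounded to 5 d.p.)
v1: (-3,-4) → rotate → (2.31559,-4.43149) → ×s → (1.75792,-3.36424) → (1.76,-3.36)
v2: (2,-4) → rotate → (4.47142,0.07987) → ×s → (3.39455,0.06064) → (3.39,0.06)
v3: (1.5,5) → rotate → (-3.86461,3.50924) → ×s → (-2.93388,2.66410) → (-2.93,2.66)
v4: (-1,4.5) → rotate → (-4.49139,1.03798) → ×s → (-3.40971,0.78800) → (-3.41,0.79)
v5: (-2.5,2.5) → rotate → (-3.33360,-1.17776) → ×s → (-2.53076,-0.89412) → (-2.53,-0.89)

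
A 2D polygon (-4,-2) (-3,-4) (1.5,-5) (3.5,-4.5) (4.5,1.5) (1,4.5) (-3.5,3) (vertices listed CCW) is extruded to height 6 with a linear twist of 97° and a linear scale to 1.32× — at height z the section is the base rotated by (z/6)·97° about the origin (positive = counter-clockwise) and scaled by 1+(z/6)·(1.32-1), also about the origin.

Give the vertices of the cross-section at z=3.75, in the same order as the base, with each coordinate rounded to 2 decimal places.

t = z/height = 3.75/6 = 0.625
s = 1 + (scale-1)·z/height = 1 + (1.32-1)·3.75/6 = 1.200000
θ = twist·z/height = 97°·3.75/6 = 60.6250° = 1.058106 rad
cos θ = 0.490524, sin θ = 0.871428 (intermediates below are computed at full precision and shown rounded to 5 d.p.)
v1: (-4,-2) → rotate → (-0.21924,-4.46676) → ×s → (-0.26309,-5.36011) → (-0.26,-5.36)
v2: (-3,-4) → rotate → (2.01414,-4.57638) → ×s → (2.41697,-5.49165) → (2.42,-5.49)
v3: (1.5,-5) → rotate → (5.09292,-1.14548) → ×s → (6.11151,-1.37457) → (6.11,-1.37)
v4: (3.5,-4.5) → rotate → (5.63826,0.84264) → ×s → (6.76591,1.01117) → (6.77,1.01)
v5: (4.5,1.5) → rotate → (0.90021,4.65721) → ×s → (1.08026,5.58865) → (1.08,5.59)
v6: (1,4.5) → rotate → (-3.43090,3.07878) → ×s → (-4.11708,3.69454) → (-4.12,3.69)
v7: (-3.5,3) → rotate → (-4.33112,-1.57843) → ×s → (-5.19734,-1.89411) → (-5.20,-1.89)

Cross-section at z=3.75: (-0.26,-5.36) (2.42,-5.49) (6.11,-1.37) (6.77,1.01) (1.08,5.59) (-4.12,3.69) (-5.20,-1.89)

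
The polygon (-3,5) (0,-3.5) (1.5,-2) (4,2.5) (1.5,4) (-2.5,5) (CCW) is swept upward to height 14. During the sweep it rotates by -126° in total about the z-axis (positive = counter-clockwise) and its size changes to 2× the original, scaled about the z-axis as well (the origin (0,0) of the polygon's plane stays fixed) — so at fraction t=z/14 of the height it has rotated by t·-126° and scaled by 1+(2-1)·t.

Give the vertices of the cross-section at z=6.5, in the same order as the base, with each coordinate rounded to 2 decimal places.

Cross-section at z=6.5: (3.95,7.57) (-4.37,-2.68) (-1.35,-3.40) (6.18,-3.08) (6.14,1.19) (4.33,6.95)

t = z/height = 6.5/14 = 0.464286
s = 1 + (scale-1)·z/height = 1 + (2-1)·6.5/14 = 1.464286
θ = twist·z/height = -126°·6.5/14 = -58.5000° = -1.021018 rad
cos θ = 0.522499, sin θ = -0.852640 (intermediates below are computed at full precision and shown rounded to 5 d.p.)
v1: (-3,5) → rotate → (2.69571,5.17041) → ×s → (3.94728,7.57096) → (3.95,7.57)
v2: (0,-3.5) → rotate → (-2.98424,-1.82874) → ×s → (-4.36978,-2.67781) → (-4.37,-2.68)
v3: (1.5,-2) → rotate → (-0.92153,-2.32396) → ×s → (-1.34939,-3.40294) → (-1.35,-3.40)
v4: (4,2.5) → rotate → (4.22159,-2.10431) → ×s → (6.18162,-3.08132) → (6.18,-3.08)
v5: (1.5,4) → rotate → (4.19431,0.81103) → ×s → (6.14167,1.18759) → (6.14,1.19)
v6: (-2.5,5) → rotate → (2.95695,4.74409) → ×s → (4.32983,6.94671) → (4.33,6.95)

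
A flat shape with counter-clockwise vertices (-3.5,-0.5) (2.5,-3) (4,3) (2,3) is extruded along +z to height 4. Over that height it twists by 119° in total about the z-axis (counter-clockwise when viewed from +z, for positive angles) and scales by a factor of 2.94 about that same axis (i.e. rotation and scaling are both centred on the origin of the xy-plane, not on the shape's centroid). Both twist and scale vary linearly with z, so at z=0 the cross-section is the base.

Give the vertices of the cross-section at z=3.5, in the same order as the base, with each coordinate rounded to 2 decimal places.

Cross-section at z=3.5: (3.61,-8.83) (6.20,8.51) (-10.48,8.49) (-9.16,3.26)

t = z/height = 3.5/4 = 0.875
s = 1 + (scale-1)·z/height = 1 + (2.94-1)·3.5/4 = 2.697500
θ = twist·z/height = 119°·3.5/4 = 104.1250° = 1.817324 rad
cos θ = -0.244038, sin θ = 0.969766 (intermediates below are computed at full precision and shown rounded to 5 d.p.)
v1: (-3.5,-0.5) → rotate → (1.33902,-3.27216) → ×s → (3.61200,-8.82665) → (3.61,-8.83)
v2: (2.5,-3) → rotate → (2.29920,3.15653) → ×s → (6.20210,8.51474) → (6.20,8.51)
v3: (4,3) → rotate → (-3.88545,3.14695) → ×s → (-10.48100,8.48889) → (-10.48,8.49)
v4: (2,3) → rotate → (-3.39737,1.20742) → ×s → (-9.16441,3.25701) → (-9.16,3.26)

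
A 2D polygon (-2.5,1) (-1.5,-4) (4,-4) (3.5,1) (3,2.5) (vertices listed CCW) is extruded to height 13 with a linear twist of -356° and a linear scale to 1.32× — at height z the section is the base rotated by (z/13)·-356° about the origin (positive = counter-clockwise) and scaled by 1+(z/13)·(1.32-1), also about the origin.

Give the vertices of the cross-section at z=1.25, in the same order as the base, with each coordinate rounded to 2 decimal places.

t = z/height = 1.25/13 = 0.0961538
s = 1 + (scale-1)·z/height = 1 + (1.32-1)·1.25/13 = 1.030769
θ = twist·z/height = -356°·1.25/13 = -34.2308° = -0.597440 rad
cos θ = 0.826779, sin θ = -0.562527 (intermediates below are computed at full precision and shown rounded to 5 d.p.)
v1: (-2.5,1) → rotate → (-1.50442,2.23310) → ×s → (-1.55071,2.30181) → (-1.55,2.30)
v2: (-1.5,-4) → rotate → (-3.49028,-2.46332) → ×s → (-3.59767,-2.53912) → (-3.60,-2.54)
v3: (4,-4) → rotate → (1.05700,-5.55722) → ×s → (1.08953,-5.72822) → (1.09,-5.73)
v4: (3.5,1) → rotate → (3.45625,-1.14207) → ×s → (3.56260,-1.17721) → (3.56,-1.18)
v5: (3,2.5) → rotate → (3.88665,0.37936) → ×s → (4.00624,0.39104) → (4.01,0.39)

Cross-section at z=1.25: (-1.55,2.30) (-3.60,-2.54) (1.09,-5.73) (3.56,-1.18) (4.01,0.39)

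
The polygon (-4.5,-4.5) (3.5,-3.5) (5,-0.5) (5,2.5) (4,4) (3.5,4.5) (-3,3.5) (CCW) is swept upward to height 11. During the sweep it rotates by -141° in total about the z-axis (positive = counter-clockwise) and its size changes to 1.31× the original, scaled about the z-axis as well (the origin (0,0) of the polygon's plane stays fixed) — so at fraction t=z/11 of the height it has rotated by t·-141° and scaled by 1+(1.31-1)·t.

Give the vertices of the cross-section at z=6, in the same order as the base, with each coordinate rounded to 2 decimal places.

Cross-section at z=6: (-6.32,3.93) (-3.06,-4.91) (0.75,-5.83) (4.17,-5.03) (5.61,-3.50) (6.05,-2.79) (3.19,4.34)

t = z/height = 6/11 = 0.545455
s = 1 + (scale-1)·z/height = 1 + (1.31-1)·6/11 = 1.169091
θ = twist·z/height = -141°·6/11 = -76.9091° = -1.342317 rad
cos θ = 0.226497, sin θ = -0.974012 (intermediates below are computed at full precision and shown rounded to 5 d.p.)
v1: (-4.5,-4.5) → rotate → (-5.40229,3.36382) → ×s → (-6.31577,3.93261) → (-6.32,3.93)
v2: (3.5,-3.5) → rotate → (-2.61630,-4.20178) → ×s → (-3.05870,-4.91226) → (-3.06,-4.91)
v3: (5,-0.5) → rotate → (0.64548,-4.98331) → ×s → (0.75462,-5.82594) → (0.75,-5.83)
v4: (5,2.5) → rotate → (3.56751,-4.30382) → ×s → (4.17075,-5.03155) → (4.17,-5.03)
v5: (4,4) → rotate → (4.80203,-2.99006) → ×s → (5.61402,-3.49565) → (5.61,-3.50)
v6: (3.5,4.5) → rotate → (5.17579,-2.38981) → ×s → (6.05097,-2.79390) → (6.05,-2.79)
v7: (-3,3.5) → rotate → (2.72955,3.71477) → ×s → (3.19109,4.34291) → (3.19,4.34)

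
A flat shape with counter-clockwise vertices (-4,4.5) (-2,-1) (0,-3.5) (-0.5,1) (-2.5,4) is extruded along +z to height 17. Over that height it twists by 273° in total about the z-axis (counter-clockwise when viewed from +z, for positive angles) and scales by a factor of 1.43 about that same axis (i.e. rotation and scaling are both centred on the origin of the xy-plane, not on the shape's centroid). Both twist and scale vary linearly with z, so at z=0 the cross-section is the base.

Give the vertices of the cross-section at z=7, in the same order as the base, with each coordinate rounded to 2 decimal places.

Cross-section at z=7: (-3.10,-6.37) (1.99,-1.73) (3.81,1.57) (-0.86,-0.99) (-3.23,-4.52)

t = z/height = 7/17 = 0.411765
s = 1 + (scale-1)·z/height = 1 + (1.43-1)·7/17 = 1.177059
θ = twist·z/height = 273°·7/17 = 112.4118° = 1.961955 rad
cos θ = -0.381260, sin θ = 0.924468 (intermediates below are computed at full precision and shown rounded to 5 d.p.)
v1: (-4,4.5) → rotate → (-2.63506,-5.41354) → ×s → (-3.10163,-6.37206) → (-3.10,-6.37)
v2: (-2,-1) → rotate → (1.68699,-1.46768) → ×s → (1.98568,-1.72754) → (1.99,-1.73)
v3: (0,-3.5) → rotate → (3.23564,1.33441) → ×s → (3.80854,1.57068) → (3.81,1.57)
v4: (-0.5,1) → rotate → (-0.73384,-0.84349) → ×s → (-0.86377,-0.99284) → (-0.86,-0.99)
v5: (-2.5,4) → rotate → (-2.74472,-3.83621) → ×s → (-3.23070,-4.51545) → (-3.23,-4.52)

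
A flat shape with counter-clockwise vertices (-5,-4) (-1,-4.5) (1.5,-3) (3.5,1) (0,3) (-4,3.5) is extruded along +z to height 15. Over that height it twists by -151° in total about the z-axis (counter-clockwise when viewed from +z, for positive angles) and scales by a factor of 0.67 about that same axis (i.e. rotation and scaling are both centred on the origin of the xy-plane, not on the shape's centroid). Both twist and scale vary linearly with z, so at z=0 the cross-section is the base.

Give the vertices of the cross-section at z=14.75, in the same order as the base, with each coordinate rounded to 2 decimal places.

t = z/height = 14.75/15 = 0.983333
s = 1 + (scale-1)·z/height = 1 + (0.67-1)·14.75/15 = 0.675500
θ = twist·z/height = -151°·14.75/15 = -148.4833° = -2.591523 rad
cos θ = -0.852488, sin θ = -0.522747 (intermediates below are computed at full precision and shown rounded to 5 d.p.)
v1: (-5,-4) → rotate → (2.17145,6.02369) → ×s → (1.46682,4.06900) → (1.47,4.07)
v2: (-1,-4.5) → rotate → (-1.49987,4.35894) → ×s → (-1.01316,2.94447) → (-1.01,2.94)
v3: (1.5,-3) → rotate → (-2.84697,1.77334) → ×s → (-1.92313,1.19789) → (-1.92,1.20)
v4: (3.5,1) → rotate → (-2.46096,-2.68210) → ×s → (-1.66238,-1.81176) → (-1.66,-1.81)
v5: (0,3) → rotate → (1.56824,-2.55746) → ×s → (1.05935,-1.72757) → (1.06,-1.73)
v6: (-4,3.5) → rotate → (5.23957,-0.89272) → ×s → (3.53933,-0.60303) → (3.54,-0.60)

Cross-section at z=14.75: (1.47,4.07) (-1.01,2.94) (-1.92,1.20) (-1.66,-1.81) (1.06,-1.73) (3.54,-0.60)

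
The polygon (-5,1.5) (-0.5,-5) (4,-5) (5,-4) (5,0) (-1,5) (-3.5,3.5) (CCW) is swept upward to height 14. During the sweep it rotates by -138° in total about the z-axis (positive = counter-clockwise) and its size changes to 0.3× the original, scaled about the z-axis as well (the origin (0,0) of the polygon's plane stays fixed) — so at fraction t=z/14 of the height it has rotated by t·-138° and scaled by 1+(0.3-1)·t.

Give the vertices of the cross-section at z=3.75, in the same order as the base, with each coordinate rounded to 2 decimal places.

t = z/height = 3.75/14 = 0.267857
s = 1 + (scale-1)·z/height = 1 + (0.3-1)·3.75/14 = 0.812500
θ = twist·z/height = -138°·3.75/14 = -36.9643° = -0.645148 rad
cos θ = 0.799010, sin θ = -0.601317 (intermediates below are computed at full precision and shown rounded to 5 d.p.)
v1: (-5,1.5) → rotate → (-3.09308,4.20510) → ×s → (-2.51312,3.41664) → (-2.51,3.42)
v2: (-0.5,-5) → rotate → (-3.40609,-3.69439) → ×s → (-2.76745,-3.00170) → (-2.77,-3.00)
v3: (4,-5) → rotate → (0.18946,-6.40032) → ×s → (0.15393,-5.20026) → (0.15,-5.20)
v4: (5,-4) → rotate → (1.58978,-6.20263) → ×s → (1.29170,-5.03963) → (1.29,-5.04)
v5: (5,0) → rotate → (3.99505,-3.00659) → ×s → (3.24598,-2.44285) → (3.25,-2.44)
v6: (-1,5) → rotate → (2.20757,4.59637) → ×s → (1.79365,3.73455) → (1.79,3.73)
v7: (-3.5,3.5) → rotate → (-0.69193,4.90115) → ×s → (-0.56219,3.98218) → (-0.56,3.98)

Cross-section at z=3.75: (-2.51,3.42) (-2.77,-3.00) (0.15,-5.20) (1.29,-5.04) (3.25,-2.44) (1.79,3.73) (-0.56,3.98)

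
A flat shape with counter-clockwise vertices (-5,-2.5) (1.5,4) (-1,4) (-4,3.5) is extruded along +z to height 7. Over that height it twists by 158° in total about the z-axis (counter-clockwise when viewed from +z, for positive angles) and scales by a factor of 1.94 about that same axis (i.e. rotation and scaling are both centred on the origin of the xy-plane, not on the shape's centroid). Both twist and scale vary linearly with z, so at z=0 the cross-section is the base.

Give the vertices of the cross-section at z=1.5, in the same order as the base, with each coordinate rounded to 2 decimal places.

t = z/height = 1.5/7 = 0.214286
s = 1 + (scale-1)·z/height = 1 + (1.94-1)·1.5/7 = 1.201429
θ = twist·z/height = 158°·1.5/7 = 33.8571° = 0.590919 rad
cos θ = 0.830429, sin θ = 0.557124 (intermediates below are computed at full precision and shown rounded to 5 d.p.)
v1: (-5,-2.5) → rotate → (-2.75934,-4.86169) → ×s → (-3.31515,-5.84098) → (-3.32,-5.84)
v2: (1.5,4) → rotate → (-0.98285,4.15740) → ×s → (-1.18083,4.99482) → (-1.18,4.99)
v3: (-1,4) → rotate → (-3.05893,2.76459) → ×s → (-3.67508,3.32146) → (-3.68,3.32)
v4: (-4,3.5) → rotate → (-5.27165,0.67801) → ×s → (-6.33351,0.81458) → (-6.33,0.81)

Cross-section at z=1.5: (-3.32,-5.84) (-1.18,4.99) (-3.68,3.32) (-6.33,0.81)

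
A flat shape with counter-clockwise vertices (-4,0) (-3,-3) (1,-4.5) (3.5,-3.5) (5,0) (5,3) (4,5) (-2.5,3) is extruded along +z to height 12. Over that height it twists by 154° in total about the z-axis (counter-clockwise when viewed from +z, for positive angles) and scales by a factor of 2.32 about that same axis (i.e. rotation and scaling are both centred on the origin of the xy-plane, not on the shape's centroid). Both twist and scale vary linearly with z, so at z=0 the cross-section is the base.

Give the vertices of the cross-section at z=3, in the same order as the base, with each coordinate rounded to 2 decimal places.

Cross-section at z=3: (-4.16,-3.31) (-0.64,-5.61) (4.77,-3.86) (6.54,-0.75) (5.20,4.14) (2.72,7.26) (0.02,8.52) (-5.09,1.05)

t = z/height = 3/12 = 0.25
s = 1 + (scale-1)·z/height = 1 + (2.32-1)·3/12 = 1.330000
θ = twist·z/height = 154°·3/12 = 38.5000° = 0.671952 rad
cos θ = 0.782608, sin θ = 0.622515 (intermediates below are computed at full precision and shown rounded to 5 d.p.)
v1: (-4,0) → rotate → (-3.13043,-2.49006) → ×s → (-4.16348,-3.31178) → (-4.16,-3.31)
v2: (-3,-3) → rotate → (-0.48028,-4.21537) → ×s → (-0.63877,-5.60644) → (-0.64,-5.61)
v3: (1,-4.5) → rotate → (3.58392,-2.89922) → ×s → (4.76662,-3.85597) → (4.77,-3.86)
v4: (3.5,-3.5) → rotate → (4.91793,-0.56033) → ×s → (6.54085,-0.74524) → (6.54,-0.75)
v5: (5,0) → rotate → (3.91304,3.11257) → ×s → (5.20434,4.13972) → (5.20,4.14)
v6: (5,3) → rotate → (2.04550,5.46040) → ×s → (2.72051,7.26233) → (2.72,7.26)
v7: (4,5) → rotate → (0.01786,6.40310) → ×s → (0.02375,8.51612) → (0.02,8.52)
v8: (-2.5,3) → rotate → (-3.82406,0.79154) → ×s → (-5.08601,1.05275) → (-5.09,1.05)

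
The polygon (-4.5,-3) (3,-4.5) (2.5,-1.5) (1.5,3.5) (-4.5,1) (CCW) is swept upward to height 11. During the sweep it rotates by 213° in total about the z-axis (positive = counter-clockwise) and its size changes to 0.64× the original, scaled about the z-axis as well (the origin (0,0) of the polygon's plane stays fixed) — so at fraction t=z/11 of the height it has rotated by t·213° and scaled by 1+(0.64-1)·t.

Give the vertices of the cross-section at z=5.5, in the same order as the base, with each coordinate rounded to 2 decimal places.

t = z/height = 5.5/11 = 0.5
s = 1 + (scale-1)·z/height = 1 + (0.64-1)·5.5/11 = 0.820000
θ = twist·z/height = 213°·5.5/11 = 106.5000° = 1.858776 rad
cos θ = -0.284015, sin θ = 0.958820 (intermediates below are computed at full precision and shown rounded to 5 d.p.)
v1: (-4.5,-3) → rotate → (4.15453,-3.46264) → ×s → (3.40671,-2.83937) → (3.41,-2.84)
v2: (3,-4.5) → rotate → (3.46264,4.15453) → ×s → (2.83937,3.40671) → (2.84,3.41)
v3: (2.5,-1.5) → rotate → (0.72819,2.82307) → ×s → (0.59712,2.31492) → (0.60,2.31)
v4: (1.5,3.5) → rotate → (-3.78189,0.44418) → ×s → (-3.10115,0.36422) → (-3.10,0.36)
v5: (-4.5,1) → rotate → (0.31925,-4.59870) → ×s → (0.26178,-3.77094) → (0.26,-3.77)

Cross-section at z=5.5: (3.41,-2.84) (2.84,3.41) (0.60,2.31) (-3.10,0.36) (0.26,-3.77)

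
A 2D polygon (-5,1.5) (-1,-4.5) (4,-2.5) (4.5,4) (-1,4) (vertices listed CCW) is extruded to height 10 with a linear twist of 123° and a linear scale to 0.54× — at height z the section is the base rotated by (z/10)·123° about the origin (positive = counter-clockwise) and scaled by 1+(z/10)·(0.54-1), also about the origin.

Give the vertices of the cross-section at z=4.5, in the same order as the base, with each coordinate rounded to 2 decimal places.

Cross-section at z=4.5: (-3.23,-2.59) (2.48,-2.68) (3.43,1.48) (-0.58,4.74) (-3.06,1.15)

t = z/height = 4.5/10 = 0.45
s = 1 + (scale-1)·z/height = 1 + (0.54-1)·4.5/10 = 0.793000
θ = twist·z/height = 123°·4.5/10 = 55.3500° = 0.966040 rad
cos θ = 0.568562, sin θ = 0.822641 (intermediates below are computed at full precision and shown rounded to 5 d.p.)
v1: (-5,1.5) → rotate → (-4.07677,-3.26036) → ×s → (-3.23288,-2.58547) → (-3.23,-2.59)
v2: (-1,-4.5) → rotate → (3.13332,-3.38117) → ×s → (2.48472,-2.68127) → (2.48,-2.68)
v3: (4,-2.5) → rotate → (4.33085,1.86916) → ×s → (3.43436,1.48224) → (3.43,1.48)
v4: (4.5,4) → rotate → (-0.73203,5.97613) → ×s → (-0.58050,4.73907) → (-0.58,4.74)
v5: (-1,4) → rotate → (-3.85912,1.45161) → ×s → (-3.06029,1.15112) → (-3.06,1.15)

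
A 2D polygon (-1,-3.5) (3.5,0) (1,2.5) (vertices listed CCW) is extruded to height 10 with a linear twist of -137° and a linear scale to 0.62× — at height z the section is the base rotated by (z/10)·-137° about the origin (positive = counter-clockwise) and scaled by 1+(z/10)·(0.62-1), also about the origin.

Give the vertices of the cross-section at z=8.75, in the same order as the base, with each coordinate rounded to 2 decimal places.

Cross-section at z=8.75: (-1.69,1.74) (-1.16,-2.03) (1.11,-1.41)

t = z/height = 8.75/10 = 0.875
s = 1 + (scale-1)·z/height = 1 + (0.62-1)·8.75/10 = 0.667500
θ = twist·z/height = -137°·8.75/10 = -119.8750° = -2.092213 rad
cos θ = -0.498109, sin θ = -0.867114 (intermediates below are computed at full precision and shown rounded to 5 d.p.)
v1: (-1,-3.5) → rotate → (-2.53679,2.61050) → ×s → (-1.69331,1.74251) → (-1.69,1.74)
v2: (3.5,0) → rotate → (-1.74338,-3.03490) → ×s → (-1.16371,-2.02580) → (-1.16,-2.03)
v3: (1,2.5) → rotate → (1.66968,-2.11239) → ×s → (1.11451,-1.41002) → (1.11,-1.41)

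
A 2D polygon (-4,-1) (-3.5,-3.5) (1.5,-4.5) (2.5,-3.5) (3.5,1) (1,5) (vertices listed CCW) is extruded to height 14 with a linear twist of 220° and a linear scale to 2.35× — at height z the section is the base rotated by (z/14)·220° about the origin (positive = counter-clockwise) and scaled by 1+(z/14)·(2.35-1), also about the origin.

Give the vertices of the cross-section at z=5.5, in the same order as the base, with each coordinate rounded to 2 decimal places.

Cross-section at z=5.5: (1.15,-6.20) (5.01,-5.68) (7.02,1.86) (5.58,3.48) (-1.19,5.44) (-7.54,2.00)

t = z/height = 5.5/14 = 0.392857
s = 1 + (scale-1)·z/height = 1 + (2.35-1)·5.5/14 = 1.530357
θ = twist·z/height = 220°·5.5/14 = 86.4286° = 1.508463 rad
cos θ = 0.062293, sin θ = 0.998058 (intermediates below are computed at full precision and shown rounded to 5 d.p.)
v1: (-4,-1) → rotate → (0.74889,-4.05452) → ×s → (1.14606,-6.20487) → (1.15,-6.20)
v2: (-3.5,-3.5) → rotate → (3.27518,-3.71123) → ×s → (5.01219,-5.67950) → (5.01,-5.68)
v3: (1.5,-4.5) → rotate → (4.58470,1.21677) → ×s → (7.01623,1.86209) → (7.02,1.86)
v4: (2.5,-3.5) → rotate → (3.64893,2.27712) → ×s → (5.58417,3.48481) → (5.58,3.48)
v5: (3.5,1) → rotate → (-0.78003,3.55550) → ×s → (-1.19373,5.44118) → (-1.19,5.44)
v6: (1,5) → rotate → (-4.92800,1.30952) → ×s → (-7.54160,2.00404) → (-7.54,2.00)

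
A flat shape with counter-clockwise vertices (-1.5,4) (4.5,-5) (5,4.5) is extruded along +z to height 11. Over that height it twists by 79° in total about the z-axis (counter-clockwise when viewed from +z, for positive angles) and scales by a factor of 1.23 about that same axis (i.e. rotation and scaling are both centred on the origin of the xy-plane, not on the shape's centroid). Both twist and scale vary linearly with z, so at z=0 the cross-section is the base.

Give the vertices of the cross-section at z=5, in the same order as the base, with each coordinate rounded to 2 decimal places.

Cross-section at z=5: (-3.93,2.61) (7.26,-1.56) (1.56,7.26)

t = z/height = 5/11 = 0.454545
s = 1 + (scale-1)·z/height = 1 + (1.23-1)·5/11 = 1.104545
θ = twist·z/height = 79°·5/11 = 35.9091° = 0.626732 rad
cos θ = 0.809949, sin θ = 0.586501 (intermediates below are computed at full precision and shown rounded to 5 d.p.)
v1: (-1.5,4) → rotate → (-3.56093,2.36004) → ×s → (-3.93321,2.60677) → (-3.93,2.61)
v2: (4.5,-5) → rotate → (6.57727,-1.41049) → ×s → (7.26490,-1.55795) → (7.26,-1.56)
v3: (5,4.5) → rotate → (1.41049,6.57727) → ×s → (1.55795,7.26490) → (1.56,7.26)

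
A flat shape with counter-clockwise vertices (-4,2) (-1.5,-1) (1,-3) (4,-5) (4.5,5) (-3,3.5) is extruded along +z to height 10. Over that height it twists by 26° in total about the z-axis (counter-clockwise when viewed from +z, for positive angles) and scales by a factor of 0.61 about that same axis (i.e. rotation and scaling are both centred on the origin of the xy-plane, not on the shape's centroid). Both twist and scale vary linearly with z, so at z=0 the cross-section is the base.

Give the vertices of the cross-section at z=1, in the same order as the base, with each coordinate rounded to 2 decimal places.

Cross-section at z=1: (-3.93,1.75) (-1.40,-1.03) (1.09,-2.84) (4.06,-4.63) (4.10,5.00) (-3.03,3.23)

t = z/height = 1/10 = 0.1
s = 1 + (scale-1)·z/height = 1 + (0.61-1)·1/10 = 0.961000
θ = twist·z/height = 26°·1/10 = 2.6000° = 0.045379 rad
cos θ = 0.998971, sin θ = 0.045363 (intermediates below are computed at full precision and shown rounded to 5 d.p.)
v1: (-4,2) → rotate → (-4.08661,1.81649) → ×s → (-3.92723,1.74565) → (-3.93,1.75)
v2: (-1.5,-1) → rotate → (-1.45309,-1.06702) → ×s → (-1.39642,-1.02540) → (-1.40,-1.03)
v3: (1,-3) → rotate → (1.13506,-2.95155) → ×s → (1.09079,-2.83644) → (1.09,-2.84)
v4: (4,-5) → rotate → (4.22270,-4.81340) → ×s → (4.05801,-4.62568) → (4.06,-4.63)
v5: (4.5,5) → rotate → (4.26855,5.19899) → ×s → (4.10208,4.99623) → (4.10,5.00)
v6: (-3,3.5) → rotate → (-3.15568,3.36031) → ×s → (-3.03261,3.22926) → (-3.03,3.23)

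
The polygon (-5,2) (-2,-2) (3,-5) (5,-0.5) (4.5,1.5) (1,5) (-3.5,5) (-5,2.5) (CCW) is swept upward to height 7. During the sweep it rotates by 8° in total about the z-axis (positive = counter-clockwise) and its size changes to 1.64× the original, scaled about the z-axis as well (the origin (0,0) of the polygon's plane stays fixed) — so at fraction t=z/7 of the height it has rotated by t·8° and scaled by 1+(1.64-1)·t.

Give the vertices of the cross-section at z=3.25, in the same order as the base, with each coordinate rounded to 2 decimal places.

t = z/height = 3.25/7 = 0.464286
s = 1 + (scale-1)·z/height = 1 + (1.64-1)·3.25/7 = 1.297143
θ = twist·z/height = 8°·3.25/7 = 3.7143° = 0.064827 rad
cos θ = 0.997899, sin θ = 0.064781 (intermediates below are computed at full precision and shown rounded to 5 d.p.)
v1: (-5,2) → rotate → (-5.11906,1.67189) → ×s → (-6.64015,2.16868) → (-6.64,2.17)
v2: (-2,-2) → rotate → (-1.86624,-2.12536) → ×s → (-2.42078,-2.75690) → (-2.42,-2.76)
v3: (3,-5) → rotate → (3.31760,-4.79515) → ×s → (4.30341,-6.22000) → (4.30,-6.22)
v4: (5,-0.5) → rotate → (5.02189,-0.17504) → ×s → (6.51411,-0.22706) → (6.51,-0.23)
v5: (4.5,1.5) → rotate → (4.39338,1.78836) → ×s → (5.69884,2.31976) → (5.70,2.32)
v6: (1,5) → rotate → (0.67399,5.05428) → ×s → (0.87427,6.55612) → (0.87,6.56)
v7: (-3.5,5) → rotate → (-3.81655,4.76276) → ×s → (-4.95062,6.17798) → (-4.95,6.18)
v8: (-5,2.5) → rotate → (-5.15145,2.17084) → ×s → (-6.68217,2.81589) → (-6.68,2.82)

Cross-section at z=3.25: (-6.64,2.17) (-2.42,-2.76) (4.30,-6.22) (6.51,-0.23) (5.70,2.32) (0.87,6.56) (-4.95,6.18) (-6.68,2.82)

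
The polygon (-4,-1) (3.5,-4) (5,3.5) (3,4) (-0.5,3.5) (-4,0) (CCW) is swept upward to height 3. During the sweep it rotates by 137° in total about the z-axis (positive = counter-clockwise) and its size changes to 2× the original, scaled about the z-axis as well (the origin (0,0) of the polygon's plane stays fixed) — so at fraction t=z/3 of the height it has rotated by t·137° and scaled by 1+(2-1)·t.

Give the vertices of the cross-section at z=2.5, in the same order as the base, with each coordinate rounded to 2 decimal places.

t = z/height = 2.5/3 = 0.833333
s = 1 + (scale-1)·z/height = 1 + (2-1)·2.5/3 = 1.833333
θ = twist·z/height = 137°·2.5/3 = 114.1667° = 1.992584 rad
cos θ = -0.409392, sin θ = 0.912358 (intermediates below are computed at full precision and shown rounded to 5 d.p.)
v1: (-4,-1) → rotate → (2.54993,-3.24004) → ×s → (4.67487,-5.94008) → (4.67,-5.94)
v2: (3.5,-4) → rotate → (2.21656,4.83082) → ×s → (4.06369,8.85651) → (4.06,8.86)
v3: (5,3.5) → rotate → (-5.24022,3.12892) → ×s → (-9.60706,5.73635) → (-9.61,5.74)
v4: (3,4) → rotate → (-4.87761,1.09951) → ×s → (-8.94229,2.01576) → (-8.94,2.02)
v5: (-0.5,3.5) → rotate → (-2.98856,-1.88905) → ×s → (-5.47902,-3.46326) → (-5.48,-3.46)
v6: (-4,0) → rotate → (1.63757,-3.64943) → ×s → (3.00221,-6.69063) → (3.00,-6.69)

Cross-section at z=2.5: (4.67,-5.94) (4.06,8.86) (-9.61,5.74) (-8.94,2.02) (-5.48,-3.46) (3.00,-6.69)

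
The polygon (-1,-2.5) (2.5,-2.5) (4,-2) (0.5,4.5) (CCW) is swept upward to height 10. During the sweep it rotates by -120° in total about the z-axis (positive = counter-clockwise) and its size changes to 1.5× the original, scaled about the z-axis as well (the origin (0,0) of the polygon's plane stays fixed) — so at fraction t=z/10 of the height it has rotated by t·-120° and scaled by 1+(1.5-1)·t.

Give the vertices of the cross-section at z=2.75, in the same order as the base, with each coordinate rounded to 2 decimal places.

t = z/height = 2.75/10 = 0.275
s = 1 + (scale-1)·z/height = 1 + (1.5-1)·2.75/10 = 1.137500
θ = twist·z/height = -120°·2.75/10 = -33.0000° = -0.575959 rad
cos θ = 0.838671, sin θ = -0.544639 (intermediates below are computed at full precision and shown rounded to 5 d.p.)
v1: (-1,-2.5) → rotate → (-2.20027,-1.55204) → ×s → (-2.50281,-1.76544) → (-2.50,-1.77)
v2: (2.5,-2.5) → rotate → (0.73508,-3.45827) → ×s → (0.83615,-3.93379) → (0.84,-3.93)
v3: (4,-2) → rotate → (2.26540,-3.85590) → ×s → (2.57690,-4.38608) → (2.58,-4.39)
v4: (0.5,4.5) → rotate → (2.87021,3.50170) → ×s → (3.26486,3.98318) → (3.26,3.98)

Cross-section at z=2.75: (-2.50,-1.77) (0.84,-3.93) (2.58,-4.39) (3.26,3.98)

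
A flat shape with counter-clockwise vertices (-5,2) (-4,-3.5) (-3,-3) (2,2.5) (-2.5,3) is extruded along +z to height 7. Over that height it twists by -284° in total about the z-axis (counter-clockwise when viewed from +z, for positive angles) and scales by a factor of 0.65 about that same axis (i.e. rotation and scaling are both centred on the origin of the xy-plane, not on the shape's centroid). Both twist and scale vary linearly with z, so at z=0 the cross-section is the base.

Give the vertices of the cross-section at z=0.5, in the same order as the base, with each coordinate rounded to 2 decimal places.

Cross-section at z=0.5: (-3.90,3.52) (-4.84,-1.85) (-3.76,-1.73) (2.67,1.61) (-1.27,3.59)

t = z/height = 0.5/7 = 0.0714286
s = 1 + (scale-1)·z/height = 1 + (0.65-1)·0.5/7 = 0.975000
θ = twist·z/height = -284°·0.5/7 = -20.2857° = -0.354053 rad
cos θ = 0.937975, sin θ = -0.346702 (intermediates below are computed at full precision and shown rounded to 5 d.p.)
v1: (-5,2) → rotate → (-3.99647,3.60946) → ×s → (-3.89656,3.51922) → (-3.90,3.52)
v2: (-4,-3.5) → rotate → (-4.96536,-1.89611) → ×s → (-4.84122,-1.84870) → (-4.84,-1.85)
v3: (-3,-3) → rotate → (-3.85403,-1.77382) → ×s → (-3.75768,-1.72948) → (-3.76,-1.73)
v4: (2,2.5) → rotate → (2.74271,1.65153) → ×s → (2.67414,1.61025) → (2.67,1.61)
v5: (-2.5,3) → rotate → (-1.30483,3.68068) → ×s → (-1.27221,3.58866) → (-1.27,3.59)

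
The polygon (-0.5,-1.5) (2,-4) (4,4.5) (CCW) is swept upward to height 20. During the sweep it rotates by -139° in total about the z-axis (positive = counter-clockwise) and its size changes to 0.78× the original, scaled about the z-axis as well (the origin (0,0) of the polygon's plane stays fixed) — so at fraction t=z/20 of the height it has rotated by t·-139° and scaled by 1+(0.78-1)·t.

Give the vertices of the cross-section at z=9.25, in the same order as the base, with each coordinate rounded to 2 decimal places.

t = z/height = 9.25/20 = 0.4625
s = 1 + (scale-1)·z/height = 1 + (0.78-1)·9.25/20 = 0.898250
θ = twist·z/height = -139°·9.25/20 = -64.2875° = -1.122029 rad
cos θ = 0.433856, sin θ = -0.900982 (intermediates below are computed at full precision and shown rounded to 5 d.p.)
v1: (-0.5,-1.5) → rotate → (-1.56840,-0.20029) → ×s → (-1.40882,-0.17991) → (-1.41,-0.18)
v2: (2,-4) → rotate → (-2.73622,-3.53739) → ×s → (-2.45781,-3.17746) → (-2.46,-3.18)
v3: (4,4.5) → rotate → (5.78984,-1.65158) → ×s → (5.20073,-1.48353) → (5.20,-1.48)

Cross-section at z=9.25: (-1.41,-0.18) (-2.46,-3.18) (5.20,-1.48)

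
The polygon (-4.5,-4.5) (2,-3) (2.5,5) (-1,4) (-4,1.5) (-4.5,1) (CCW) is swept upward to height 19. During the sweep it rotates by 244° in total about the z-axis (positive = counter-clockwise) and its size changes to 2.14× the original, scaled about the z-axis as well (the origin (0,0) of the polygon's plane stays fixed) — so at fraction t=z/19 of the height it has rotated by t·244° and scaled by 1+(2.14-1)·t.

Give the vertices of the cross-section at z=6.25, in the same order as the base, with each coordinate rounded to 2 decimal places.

Cross-section at z=6.25: (5.05,-7.14) (4.53,2.01) (-6.19,4.55) (-5.65,-0.43) (-2.96,-5.07) (-2.40,-5.87)

t = z/height = 6.25/19 = 0.328947
s = 1 + (scale-1)·z/height = 1 + (2.14-1)·6.25/19 = 1.375000
θ = twist·z/height = 244°·6.25/19 = 80.2632° = 1.400856 rad
cos θ = 0.169123, sin θ = 0.985595 (intermediates below are computed at full precision and shown rounded to 5 d.p.)
v1: (-4.5,-4.5) → rotate → (3.67412,-5.19623) → ×s → (5.05192,-7.14482) → (5.05,-7.14)
v2: (2,-3) → rotate → (3.29503,1.46382) → ×s → (4.53067,2.01275) → (4.53,2.01)
v3: (2.5,5) → rotate → (-4.50517,3.30960) → ×s → (-6.19460,4.55070) → (-6.19,4.55)
v4: (-1,4) → rotate → (-4.11150,-0.30910) → ×s → (-5.65332,-0.42502) → (-5.65,-0.43)
v5: (-4,1.5) → rotate → (-2.15489,-3.68869) → ×s → (-2.96297,-5.07196) → (-2.96,-5.07)
v6: (-4.5,1) → rotate → (-1.74665,-4.26605) → ×s → (-2.40164,-5.86582) → (-2.40,-5.87)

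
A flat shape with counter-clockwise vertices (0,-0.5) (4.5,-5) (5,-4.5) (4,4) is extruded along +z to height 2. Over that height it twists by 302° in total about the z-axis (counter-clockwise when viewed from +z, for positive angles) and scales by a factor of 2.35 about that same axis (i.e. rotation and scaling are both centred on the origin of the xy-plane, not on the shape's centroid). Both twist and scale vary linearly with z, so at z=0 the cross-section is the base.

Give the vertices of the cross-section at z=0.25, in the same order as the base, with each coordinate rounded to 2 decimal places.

t = z/height = 0.25/2 = 0.125
s = 1 + (scale-1)·z/height = 1 + (2.35-1)·0.25/2 = 1.168750
θ = twist·z/height = 302°·0.25/2 = 37.7500° = 0.658862 rad
cos θ = 0.790690, sin θ = 0.612217 (intermediates below are computed at full precision and shown rounded to 5 d.p.)
v1: (0,-0.5) → rotate → (0.30611,-0.39534) → ×s → (0.35776,-0.46206) → (0.36,-0.46)
v2: (4.5,-5) → rotate → (6.61919,-1.19847) → ×s → (7.73618,-1.40071) → (7.74,-1.40)
v3: (5,-4.5) → rotate → (6.70843,-0.49702) → ×s → (7.84047,-0.58089) → (7.84,-0.58)
v4: (4,4) → rotate → (0.71389,5.61163) → ×s → (0.83436,6.55859) → (0.83,6.56)

Cross-section at z=0.25: (0.36,-0.46) (7.74,-1.40) (7.84,-0.58) (0.83,6.56)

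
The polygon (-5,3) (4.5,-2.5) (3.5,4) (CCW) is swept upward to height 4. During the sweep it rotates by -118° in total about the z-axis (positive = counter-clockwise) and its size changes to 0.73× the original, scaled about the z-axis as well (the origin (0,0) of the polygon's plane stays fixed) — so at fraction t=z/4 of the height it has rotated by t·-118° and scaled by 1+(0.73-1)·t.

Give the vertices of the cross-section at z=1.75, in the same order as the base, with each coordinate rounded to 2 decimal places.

Cross-section at z=1.75: (-0.66,5.10) (0.74,-4.48) (4.68,-0.23)

t = z/height = 1.75/4 = 0.4375
s = 1 + (scale-1)·z/height = 1 + (0.73-1)·1.75/4 = 0.881875
θ = twist·z/height = -118°·1.75/4 = -51.6250° = -0.901026 rad
cos θ = 0.620806, sin θ = -0.783964 (intermediates below are computed at full precision and shown rounded to 5 d.p.)
v1: (-5,3) → rotate → (-0.75214,5.78224) → ×s → (-0.66329,5.09921) → (-0.66,5.10)
v2: (4.5,-2.5) → rotate → (0.83371,-5.07985) → ×s → (0.73523,-4.47980) → (0.74,-4.48)
v3: (3.5,4) → rotate → (5.30868,-0.26065) → ×s → (4.68159,-0.22986) → (4.68,-0.23)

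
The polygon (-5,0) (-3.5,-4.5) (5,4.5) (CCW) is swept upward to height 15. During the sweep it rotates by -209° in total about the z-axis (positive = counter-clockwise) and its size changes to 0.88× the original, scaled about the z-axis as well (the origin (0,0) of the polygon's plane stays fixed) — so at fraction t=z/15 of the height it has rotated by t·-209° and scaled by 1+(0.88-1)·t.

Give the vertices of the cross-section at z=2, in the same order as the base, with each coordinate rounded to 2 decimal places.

t = z/height = 2/15 = 0.133333
s = 1 + (scale-1)·z/height = 1 + (0.88-1)·2/15 = 0.984000
θ = twist·z/height = -209°·2/15 = -27.8667° = -0.486365 rad
cos θ = 0.884038, sin θ = -0.467416 (intermediates below are computed at full precision and shown rounded to 5 d.p.)
v1: (-5,0) → rotate → (-4.42019,2.33708) → ×s → (-4.34947,2.29968) → (-4.35,2.30)
v2: (-3.5,-4.5) → rotate → (-5.19750,-2.34222) → ×s → (-5.11434,-2.30474) → (-5.11,-2.30)
v3: (5,4.5) → rotate → (6.52356,1.64109) → ×s → (6.41918,1.61483) → (6.42,1.61)

Cross-section at z=2: (-4.35,2.30) (-5.11,-2.30) (6.42,1.61)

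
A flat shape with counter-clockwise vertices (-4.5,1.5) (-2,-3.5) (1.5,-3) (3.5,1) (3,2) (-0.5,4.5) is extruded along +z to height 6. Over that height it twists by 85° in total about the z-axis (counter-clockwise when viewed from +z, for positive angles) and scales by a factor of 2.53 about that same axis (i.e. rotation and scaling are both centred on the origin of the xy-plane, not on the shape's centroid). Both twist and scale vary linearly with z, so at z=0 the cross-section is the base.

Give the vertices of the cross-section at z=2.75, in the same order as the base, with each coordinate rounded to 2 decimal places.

Cross-section at z=2.75: (-7.56,-2.83) (1.10,-6.77) (5.19,-2.36) (3.56,5.07) (1.83,5.85) (-5.47,5.42)

t = z/height = 2.75/6 = 0.458333
s = 1 + (scale-1)·z/height = 1 + (2.53-1)·2.75/6 = 1.701250
θ = twist·z/height = 85°·2.75/6 = 38.9583° = 0.679951 rad
cos θ = 0.777603, sin θ = 0.628755 (intermediates below are computed at full precision and shown rounded to 5 d.p.)
v1: (-4.5,1.5) → rotate → (-4.44235,-1.66299) → ×s → (-7.55754,-2.82917) → (-7.56,-2.83)
v2: (-2,-3.5) → rotate → (0.64544,-3.97912) → ×s → (1.09805,-6.76948) → (1.10,-6.77)
v3: (1.5,-3) → rotate → (3.05267,-1.38968) → ×s → (5.19336,-2.36419) → (5.19,-2.36)
v4: (3.5,1) → rotate → (2.09286,2.97825) → ×s → (3.56047,5.06674) → (3.56,5.07)
v5: (3,2) → rotate → (1.07530,3.44147) → ×s → (1.82935,5.85480) → (1.83,5.85)
v6: (-0.5,4.5) → rotate → (-3.21820,3.18484) → ×s → (-5.47496,5.41821) → (-5.47,5.42)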